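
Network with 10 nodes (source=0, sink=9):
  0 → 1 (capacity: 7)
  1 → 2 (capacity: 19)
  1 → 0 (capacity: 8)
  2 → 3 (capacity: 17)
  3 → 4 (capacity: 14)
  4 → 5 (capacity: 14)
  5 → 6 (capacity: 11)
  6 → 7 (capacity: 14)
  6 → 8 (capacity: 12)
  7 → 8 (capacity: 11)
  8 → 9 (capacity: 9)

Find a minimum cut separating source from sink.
Min cut value = 7, edges: (0,1)

Min cut value: 7
Partition: S = [0], T = [1, 2, 3, 4, 5, 6, 7, 8, 9]
Cut edges: (0,1)

By max-flow min-cut theorem, max flow = min cut = 7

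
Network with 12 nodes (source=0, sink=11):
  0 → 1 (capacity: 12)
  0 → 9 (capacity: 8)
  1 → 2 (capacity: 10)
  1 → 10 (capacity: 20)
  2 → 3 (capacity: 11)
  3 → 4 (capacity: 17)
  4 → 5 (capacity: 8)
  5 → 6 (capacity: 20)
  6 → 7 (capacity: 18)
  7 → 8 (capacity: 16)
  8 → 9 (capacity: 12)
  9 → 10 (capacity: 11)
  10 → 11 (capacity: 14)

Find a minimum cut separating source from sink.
Min cut value = 14, edges: (10,11)

Min cut value: 14
Partition: S = [0, 1, 2, 3, 4, 5, 6, 7, 8, 9, 10], T = [11]
Cut edges: (10,11)

By max-flow min-cut theorem, max flow = min cut = 14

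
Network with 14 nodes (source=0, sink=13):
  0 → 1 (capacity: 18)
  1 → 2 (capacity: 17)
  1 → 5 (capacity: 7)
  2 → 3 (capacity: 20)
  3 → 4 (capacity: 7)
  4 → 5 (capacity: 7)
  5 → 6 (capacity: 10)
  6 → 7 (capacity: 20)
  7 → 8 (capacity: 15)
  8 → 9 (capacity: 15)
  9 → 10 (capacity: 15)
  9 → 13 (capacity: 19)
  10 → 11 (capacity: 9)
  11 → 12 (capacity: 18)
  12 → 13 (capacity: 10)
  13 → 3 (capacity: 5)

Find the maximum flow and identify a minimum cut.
Max flow = 10, Min cut edges: (5,6)

Maximum flow: 10
Minimum cut: (5,6)
Partition: S = [0, 1, 2, 3, 4, 5], T = [6, 7, 8, 9, 10, 11, 12, 13]

Max-flow min-cut theorem verified: both equal 10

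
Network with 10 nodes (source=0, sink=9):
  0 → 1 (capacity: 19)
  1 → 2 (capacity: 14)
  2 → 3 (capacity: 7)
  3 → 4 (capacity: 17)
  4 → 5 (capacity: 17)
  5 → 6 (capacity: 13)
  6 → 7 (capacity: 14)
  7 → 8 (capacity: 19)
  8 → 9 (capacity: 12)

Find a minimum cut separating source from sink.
Min cut value = 7, edges: (2,3)

Min cut value: 7
Partition: S = [0, 1, 2], T = [3, 4, 5, 6, 7, 8, 9]
Cut edges: (2,3)

By max-flow min-cut theorem, max flow = min cut = 7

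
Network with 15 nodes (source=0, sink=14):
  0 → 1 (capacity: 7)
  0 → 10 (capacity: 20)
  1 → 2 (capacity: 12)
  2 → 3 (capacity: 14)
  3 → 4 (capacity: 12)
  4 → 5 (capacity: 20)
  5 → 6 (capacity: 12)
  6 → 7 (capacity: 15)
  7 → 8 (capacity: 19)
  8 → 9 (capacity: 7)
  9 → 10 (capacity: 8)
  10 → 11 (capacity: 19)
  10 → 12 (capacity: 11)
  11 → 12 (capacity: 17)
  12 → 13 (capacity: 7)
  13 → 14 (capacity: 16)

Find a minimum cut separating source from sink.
Min cut value = 7, edges: (12,13)

Min cut value: 7
Partition: S = [0, 1, 2, 3, 4, 5, 6, 7, 8, 9, 10, 11, 12], T = [13, 14]
Cut edges: (12,13)

By max-flow min-cut theorem, max flow = min cut = 7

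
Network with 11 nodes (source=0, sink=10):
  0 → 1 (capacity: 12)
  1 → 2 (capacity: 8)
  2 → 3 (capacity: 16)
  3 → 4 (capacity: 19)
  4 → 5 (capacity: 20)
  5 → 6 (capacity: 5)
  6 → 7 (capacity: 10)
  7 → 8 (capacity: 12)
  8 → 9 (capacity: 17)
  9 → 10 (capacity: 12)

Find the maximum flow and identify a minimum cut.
Max flow = 5, Min cut edges: (5,6)

Maximum flow: 5
Minimum cut: (5,6)
Partition: S = [0, 1, 2, 3, 4, 5], T = [6, 7, 8, 9, 10]

Max-flow min-cut theorem verified: both equal 5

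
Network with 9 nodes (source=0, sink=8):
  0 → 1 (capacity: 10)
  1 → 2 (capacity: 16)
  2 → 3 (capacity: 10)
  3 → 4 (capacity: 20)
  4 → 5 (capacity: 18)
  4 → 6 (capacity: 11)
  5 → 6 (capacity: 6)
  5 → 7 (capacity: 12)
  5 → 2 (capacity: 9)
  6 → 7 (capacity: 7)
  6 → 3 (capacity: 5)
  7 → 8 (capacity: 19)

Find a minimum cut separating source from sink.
Min cut value = 10, edges: (2,3)

Min cut value: 10
Partition: S = [0, 1, 2], T = [3, 4, 5, 6, 7, 8]
Cut edges: (2,3)

By max-flow min-cut theorem, max flow = min cut = 10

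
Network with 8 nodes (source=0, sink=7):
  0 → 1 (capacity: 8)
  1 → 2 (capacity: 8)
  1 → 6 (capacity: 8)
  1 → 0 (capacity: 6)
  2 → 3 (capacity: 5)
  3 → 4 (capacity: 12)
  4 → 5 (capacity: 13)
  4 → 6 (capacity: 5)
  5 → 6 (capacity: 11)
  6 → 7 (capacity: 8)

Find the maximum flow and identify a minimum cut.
Max flow = 8, Min cut edges: (6,7)

Maximum flow: 8
Minimum cut: (6,7)
Partition: S = [0, 1, 2, 3, 4, 5, 6], T = [7]

Max-flow min-cut theorem verified: both equal 8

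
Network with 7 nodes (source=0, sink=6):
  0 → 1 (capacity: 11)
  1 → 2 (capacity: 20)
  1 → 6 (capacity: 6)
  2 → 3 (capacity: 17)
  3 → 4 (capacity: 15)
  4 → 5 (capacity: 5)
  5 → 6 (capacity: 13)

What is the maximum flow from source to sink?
Maximum flow = 11

Max flow: 11

Flow assignment:
  0 → 1: 11/11
  1 → 2: 5/20
  1 → 6: 6/6
  2 → 3: 5/17
  3 → 4: 5/15
  4 → 5: 5/5
  5 → 6: 5/13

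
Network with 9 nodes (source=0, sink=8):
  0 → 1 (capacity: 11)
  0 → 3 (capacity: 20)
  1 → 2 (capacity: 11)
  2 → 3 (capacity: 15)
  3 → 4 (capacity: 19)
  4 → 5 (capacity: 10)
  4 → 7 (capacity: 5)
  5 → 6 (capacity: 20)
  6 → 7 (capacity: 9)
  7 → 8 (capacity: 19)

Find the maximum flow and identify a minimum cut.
Max flow = 14, Min cut edges: (4,7), (6,7)

Maximum flow: 14
Minimum cut: (4,7), (6,7)
Partition: S = [0, 1, 2, 3, 4, 5, 6], T = [7, 8]

Max-flow min-cut theorem verified: both equal 14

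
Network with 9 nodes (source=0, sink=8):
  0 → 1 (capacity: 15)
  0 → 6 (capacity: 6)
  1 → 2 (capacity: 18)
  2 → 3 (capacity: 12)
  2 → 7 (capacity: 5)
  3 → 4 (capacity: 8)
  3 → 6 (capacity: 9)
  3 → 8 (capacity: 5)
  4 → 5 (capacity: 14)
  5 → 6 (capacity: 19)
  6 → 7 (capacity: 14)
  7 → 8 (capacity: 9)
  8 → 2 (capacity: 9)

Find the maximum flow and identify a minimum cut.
Max flow = 14, Min cut edges: (3,8), (7,8)

Maximum flow: 14
Minimum cut: (3,8), (7,8)
Partition: S = [0, 1, 2, 3, 4, 5, 6, 7], T = [8]

Max-flow min-cut theorem verified: both equal 14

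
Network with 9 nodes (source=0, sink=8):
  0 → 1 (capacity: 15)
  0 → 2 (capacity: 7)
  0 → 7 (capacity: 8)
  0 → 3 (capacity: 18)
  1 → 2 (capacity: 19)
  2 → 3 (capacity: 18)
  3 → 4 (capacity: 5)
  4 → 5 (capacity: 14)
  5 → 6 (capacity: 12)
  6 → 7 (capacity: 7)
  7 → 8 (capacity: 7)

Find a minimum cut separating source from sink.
Min cut value = 7, edges: (7,8)

Min cut value: 7
Partition: S = [0, 1, 2, 3, 4, 5, 6, 7], T = [8]
Cut edges: (7,8)

By max-flow min-cut theorem, max flow = min cut = 7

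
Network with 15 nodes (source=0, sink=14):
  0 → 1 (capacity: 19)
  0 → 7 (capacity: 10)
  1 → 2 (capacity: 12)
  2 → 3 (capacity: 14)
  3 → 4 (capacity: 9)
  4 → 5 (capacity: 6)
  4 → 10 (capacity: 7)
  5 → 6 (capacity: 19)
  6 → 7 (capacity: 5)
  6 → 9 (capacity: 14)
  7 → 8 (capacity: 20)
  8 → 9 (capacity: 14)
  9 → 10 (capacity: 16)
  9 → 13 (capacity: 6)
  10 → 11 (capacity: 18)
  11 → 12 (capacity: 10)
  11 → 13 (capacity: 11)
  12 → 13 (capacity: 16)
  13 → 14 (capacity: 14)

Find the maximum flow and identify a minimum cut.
Max flow = 14, Min cut edges: (13,14)

Maximum flow: 14
Minimum cut: (13,14)
Partition: S = [0, 1, 2, 3, 4, 5, 6, 7, 8, 9, 10, 11, 12, 13], T = [14]

Max-flow min-cut theorem verified: both equal 14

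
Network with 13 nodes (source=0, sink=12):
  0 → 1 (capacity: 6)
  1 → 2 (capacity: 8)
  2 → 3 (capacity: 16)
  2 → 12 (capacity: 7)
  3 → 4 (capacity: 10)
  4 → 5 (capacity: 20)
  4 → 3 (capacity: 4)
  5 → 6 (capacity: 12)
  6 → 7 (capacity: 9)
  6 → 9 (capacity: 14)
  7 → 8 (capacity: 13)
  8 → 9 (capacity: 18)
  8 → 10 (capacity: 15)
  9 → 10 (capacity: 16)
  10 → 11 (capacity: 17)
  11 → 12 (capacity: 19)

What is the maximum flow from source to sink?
Maximum flow = 6

Max flow: 6

Flow assignment:
  0 → 1: 6/6
  1 → 2: 6/8
  2 → 12: 6/7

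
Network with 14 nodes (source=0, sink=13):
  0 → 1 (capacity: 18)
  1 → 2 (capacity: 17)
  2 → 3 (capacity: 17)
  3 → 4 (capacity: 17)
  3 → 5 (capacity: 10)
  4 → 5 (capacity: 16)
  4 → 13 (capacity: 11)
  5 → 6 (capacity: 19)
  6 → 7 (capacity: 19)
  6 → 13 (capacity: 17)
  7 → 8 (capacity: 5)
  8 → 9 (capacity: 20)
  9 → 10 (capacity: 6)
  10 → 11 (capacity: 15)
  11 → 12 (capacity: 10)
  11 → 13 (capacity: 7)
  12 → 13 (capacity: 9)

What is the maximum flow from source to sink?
Maximum flow = 17

Max flow: 17

Flow assignment:
  0 → 1: 17/18
  1 → 2: 17/17
  2 → 3: 17/17
  3 → 4: 11/17
  3 → 5: 6/10
  4 → 13: 11/11
  5 → 6: 6/19
  6 → 13: 6/17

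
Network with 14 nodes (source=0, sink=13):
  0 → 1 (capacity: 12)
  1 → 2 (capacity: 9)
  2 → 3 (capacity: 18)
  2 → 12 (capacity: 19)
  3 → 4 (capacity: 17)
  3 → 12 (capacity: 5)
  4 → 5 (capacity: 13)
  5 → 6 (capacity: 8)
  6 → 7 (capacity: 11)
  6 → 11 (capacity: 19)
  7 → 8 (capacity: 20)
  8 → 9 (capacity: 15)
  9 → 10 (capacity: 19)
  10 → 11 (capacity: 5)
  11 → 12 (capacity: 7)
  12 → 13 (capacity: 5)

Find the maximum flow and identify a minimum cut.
Max flow = 5, Min cut edges: (12,13)

Maximum flow: 5
Minimum cut: (12,13)
Partition: S = [0, 1, 2, 3, 4, 5, 6, 7, 8, 9, 10, 11, 12], T = [13]

Max-flow min-cut theorem verified: both equal 5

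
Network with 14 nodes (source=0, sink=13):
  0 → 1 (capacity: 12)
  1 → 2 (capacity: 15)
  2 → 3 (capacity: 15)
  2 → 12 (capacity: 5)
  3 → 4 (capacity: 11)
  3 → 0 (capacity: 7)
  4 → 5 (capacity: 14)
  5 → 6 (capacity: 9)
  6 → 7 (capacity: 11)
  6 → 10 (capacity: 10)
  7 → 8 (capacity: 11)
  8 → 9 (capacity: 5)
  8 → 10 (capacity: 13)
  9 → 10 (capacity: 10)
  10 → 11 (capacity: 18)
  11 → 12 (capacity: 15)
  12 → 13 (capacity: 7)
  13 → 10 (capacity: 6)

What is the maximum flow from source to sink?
Maximum flow = 7

Max flow: 7

Flow assignment:
  0 → 1: 12/12
  1 → 2: 12/15
  2 → 3: 12/15
  3 → 4: 7/11
  3 → 0: 5/7
  4 → 5: 7/14
  5 → 6: 7/9
  6 → 10: 7/10
  10 → 11: 7/18
  11 → 12: 7/15
  12 → 13: 7/7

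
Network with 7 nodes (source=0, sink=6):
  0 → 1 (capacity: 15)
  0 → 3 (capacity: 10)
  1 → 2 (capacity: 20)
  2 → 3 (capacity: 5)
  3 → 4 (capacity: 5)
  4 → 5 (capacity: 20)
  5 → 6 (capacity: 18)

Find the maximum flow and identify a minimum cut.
Max flow = 5, Min cut edges: (3,4)

Maximum flow: 5
Minimum cut: (3,4)
Partition: S = [0, 1, 2, 3], T = [4, 5, 6]

Max-flow min-cut theorem verified: both equal 5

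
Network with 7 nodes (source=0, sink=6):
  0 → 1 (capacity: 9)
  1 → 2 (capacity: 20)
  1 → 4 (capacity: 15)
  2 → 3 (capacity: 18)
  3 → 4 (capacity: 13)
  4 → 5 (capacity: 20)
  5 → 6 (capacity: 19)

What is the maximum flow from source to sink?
Maximum flow = 9

Max flow: 9

Flow assignment:
  0 → 1: 9/9
  1 → 4: 9/15
  4 → 5: 9/20
  5 → 6: 9/19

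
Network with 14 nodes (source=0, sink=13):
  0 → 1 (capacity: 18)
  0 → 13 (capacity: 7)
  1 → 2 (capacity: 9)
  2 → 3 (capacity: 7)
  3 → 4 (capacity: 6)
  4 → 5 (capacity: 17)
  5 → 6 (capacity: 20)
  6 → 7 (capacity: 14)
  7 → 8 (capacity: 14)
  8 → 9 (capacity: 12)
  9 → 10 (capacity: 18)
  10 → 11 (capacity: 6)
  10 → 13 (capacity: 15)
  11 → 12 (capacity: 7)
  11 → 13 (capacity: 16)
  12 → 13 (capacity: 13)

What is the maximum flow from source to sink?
Maximum flow = 13

Max flow: 13

Flow assignment:
  0 → 1: 6/18
  0 → 13: 7/7
  1 → 2: 6/9
  2 → 3: 6/7
  3 → 4: 6/6
  4 → 5: 6/17
  5 → 6: 6/20
  6 → 7: 6/14
  7 → 8: 6/14
  8 → 9: 6/12
  9 → 10: 6/18
  10 → 13: 6/15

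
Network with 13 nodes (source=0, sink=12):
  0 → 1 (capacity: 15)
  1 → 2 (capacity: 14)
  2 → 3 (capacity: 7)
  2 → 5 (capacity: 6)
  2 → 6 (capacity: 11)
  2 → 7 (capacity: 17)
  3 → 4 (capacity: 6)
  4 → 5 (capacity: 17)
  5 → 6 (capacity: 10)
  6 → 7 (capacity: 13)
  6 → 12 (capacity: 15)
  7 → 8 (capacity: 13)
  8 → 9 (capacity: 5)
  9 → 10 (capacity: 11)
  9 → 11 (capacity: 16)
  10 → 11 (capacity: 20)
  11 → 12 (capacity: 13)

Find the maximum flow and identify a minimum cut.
Max flow = 14, Min cut edges: (1,2)

Maximum flow: 14
Minimum cut: (1,2)
Partition: S = [0, 1], T = [2, 3, 4, 5, 6, 7, 8, 9, 10, 11, 12]

Max-flow min-cut theorem verified: both equal 14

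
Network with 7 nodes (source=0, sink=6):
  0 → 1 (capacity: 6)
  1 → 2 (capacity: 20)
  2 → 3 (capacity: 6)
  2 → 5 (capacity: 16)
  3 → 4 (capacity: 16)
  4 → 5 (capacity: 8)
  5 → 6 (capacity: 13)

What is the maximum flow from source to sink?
Maximum flow = 6

Max flow: 6

Flow assignment:
  0 → 1: 6/6
  1 → 2: 6/20
  2 → 5: 6/16
  5 → 6: 6/13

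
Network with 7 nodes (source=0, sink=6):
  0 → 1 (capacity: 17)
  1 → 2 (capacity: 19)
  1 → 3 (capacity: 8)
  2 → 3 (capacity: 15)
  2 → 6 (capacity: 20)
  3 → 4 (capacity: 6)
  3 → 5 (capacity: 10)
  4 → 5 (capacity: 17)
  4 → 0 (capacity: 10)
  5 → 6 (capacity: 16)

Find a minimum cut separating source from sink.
Min cut value = 17, edges: (0,1)

Min cut value: 17
Partition: S = [0], T = [1, 2, 3, 4, 5, 6]
Cut edges: (0,1)

By max-flow min-cut theorem, max flow = min cut = 17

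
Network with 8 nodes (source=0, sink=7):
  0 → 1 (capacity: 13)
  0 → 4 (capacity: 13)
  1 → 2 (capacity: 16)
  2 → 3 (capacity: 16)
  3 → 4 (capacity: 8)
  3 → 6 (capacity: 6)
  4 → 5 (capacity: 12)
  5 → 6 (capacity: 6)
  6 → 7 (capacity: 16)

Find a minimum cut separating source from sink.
Min cut value = 12, edges: (3,6), (5,6)

Min cut value: 12
Partition: S = [0, 1, 2, 3, 4, 5], T = [6, 7]
Cut edges: (3,6), (5,6)

By max-flow min-cut theorem, max flow = min cut = 12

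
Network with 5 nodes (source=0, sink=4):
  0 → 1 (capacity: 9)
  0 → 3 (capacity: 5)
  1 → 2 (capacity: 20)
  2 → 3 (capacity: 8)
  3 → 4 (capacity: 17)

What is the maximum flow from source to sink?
Maximum flow = 13

Max flow: 13

Flow assignment:
  0 → 1: 8/9
  0 → 3: 5/5
  1 → 2: 8/20
  2 → 3: 8/8
  3 → 4: 13/17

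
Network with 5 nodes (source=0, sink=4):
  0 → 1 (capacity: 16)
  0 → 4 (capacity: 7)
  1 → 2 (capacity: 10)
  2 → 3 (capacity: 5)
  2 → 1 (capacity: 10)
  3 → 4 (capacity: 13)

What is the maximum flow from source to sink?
Maximum flow = 12

Max flow: 12

Flow assignment:
  0 → 1: 5/16
  0 → 4: 7/7
  1 → 2: 5/10
  2 → 3: 5/5
  3 → 4: 5/13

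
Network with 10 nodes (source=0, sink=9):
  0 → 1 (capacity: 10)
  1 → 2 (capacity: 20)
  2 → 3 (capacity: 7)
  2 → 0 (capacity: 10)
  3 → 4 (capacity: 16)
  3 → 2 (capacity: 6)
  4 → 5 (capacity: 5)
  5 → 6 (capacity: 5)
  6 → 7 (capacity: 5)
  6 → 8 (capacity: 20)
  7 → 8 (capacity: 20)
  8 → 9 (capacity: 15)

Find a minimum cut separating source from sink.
Min cut value = 5, edges: (5,6)

Min cut value: 5
Partition: S = [0, 1, 2, 3, 4, 5], T = [6, 7, 8, 9]
Cut edges: (5,6)

By max-flow min-cut theorem, max flow = min cut = 5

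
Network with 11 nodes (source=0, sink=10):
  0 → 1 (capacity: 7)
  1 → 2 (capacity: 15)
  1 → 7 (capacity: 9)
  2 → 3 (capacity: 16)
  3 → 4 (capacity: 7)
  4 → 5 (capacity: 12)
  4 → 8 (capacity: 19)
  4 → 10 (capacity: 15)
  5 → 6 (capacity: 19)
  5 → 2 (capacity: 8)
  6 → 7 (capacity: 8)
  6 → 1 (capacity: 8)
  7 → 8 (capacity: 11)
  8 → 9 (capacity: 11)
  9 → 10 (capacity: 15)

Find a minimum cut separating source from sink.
Min cut value = 7, edges: (0,1)

Min cut value: 7
Partition: S = [0], T = [1, 2, 3, 4, 5, 6, 7, 8, 9, 10]
Cut edges: (0,1)

By max-flow min-cut theorem, max flow = min cut = 7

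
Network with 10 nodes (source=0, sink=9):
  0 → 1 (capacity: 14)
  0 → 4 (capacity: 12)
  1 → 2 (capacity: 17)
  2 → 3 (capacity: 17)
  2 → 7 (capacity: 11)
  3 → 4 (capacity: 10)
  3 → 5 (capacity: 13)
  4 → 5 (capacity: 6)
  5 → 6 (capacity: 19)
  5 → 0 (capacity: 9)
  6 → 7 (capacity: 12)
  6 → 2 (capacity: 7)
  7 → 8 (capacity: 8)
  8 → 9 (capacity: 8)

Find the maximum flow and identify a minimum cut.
Max flow = 8, Min cut edges: (8,9)

Maximum flow: 8
Minimum cut: (8,9)
Partition: S = [0, 1, 2, 3, 4, 5, 6, 7, 8], T = [9]

Max-flow min-cut theorem verified: both equal 8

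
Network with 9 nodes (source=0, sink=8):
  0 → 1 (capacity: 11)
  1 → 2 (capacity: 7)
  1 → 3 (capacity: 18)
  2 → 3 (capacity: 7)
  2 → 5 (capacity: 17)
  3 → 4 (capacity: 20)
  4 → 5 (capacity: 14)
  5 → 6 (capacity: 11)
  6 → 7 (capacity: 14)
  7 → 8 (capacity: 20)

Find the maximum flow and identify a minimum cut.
Max flow = 11, Min cut edges: (5,6)

Maximum flow: 11
Minimum cut: (5,6)
Partition: S = [0, 1, 2, 3, 4, 5], T = [6, 7, 8]

Max-flow min-cut theorem verified: both equal 11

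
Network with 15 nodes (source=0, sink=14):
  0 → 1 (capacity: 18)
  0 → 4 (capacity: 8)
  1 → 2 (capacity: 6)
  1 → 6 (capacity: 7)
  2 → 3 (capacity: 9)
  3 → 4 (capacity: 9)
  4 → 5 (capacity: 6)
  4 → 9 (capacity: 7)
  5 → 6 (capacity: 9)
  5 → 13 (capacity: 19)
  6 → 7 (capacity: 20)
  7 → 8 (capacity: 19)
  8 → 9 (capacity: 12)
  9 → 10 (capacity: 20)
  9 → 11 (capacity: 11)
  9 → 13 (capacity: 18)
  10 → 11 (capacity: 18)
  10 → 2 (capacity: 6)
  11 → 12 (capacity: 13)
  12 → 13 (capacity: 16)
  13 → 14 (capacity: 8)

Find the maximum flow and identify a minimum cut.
Max flow = 8, Min cut edges: (13,14)

Maximum flow: 8
Minimum cut: (13,14)
Partition: S = [0, 1, 2, 3, 4, 5, 6, 7, 8, 9, 10, 11, 12, 13], T = [14]

Max-flow min-cut theorem verified: both equal 8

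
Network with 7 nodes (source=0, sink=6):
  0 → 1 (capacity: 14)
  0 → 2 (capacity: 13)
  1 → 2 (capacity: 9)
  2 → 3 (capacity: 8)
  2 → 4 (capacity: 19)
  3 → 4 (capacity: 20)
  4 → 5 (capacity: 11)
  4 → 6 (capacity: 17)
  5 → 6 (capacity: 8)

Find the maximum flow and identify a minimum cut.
Max flow = 22, Min cut edges: (0,2), (1,2)

Maximum flow: 22
Minimum cut: (0,2), (1,2)
Partition: S = [0, 1], T = [2, 3, 4, 5, 6]

Max-flow min-cut theorem verified: both equal 22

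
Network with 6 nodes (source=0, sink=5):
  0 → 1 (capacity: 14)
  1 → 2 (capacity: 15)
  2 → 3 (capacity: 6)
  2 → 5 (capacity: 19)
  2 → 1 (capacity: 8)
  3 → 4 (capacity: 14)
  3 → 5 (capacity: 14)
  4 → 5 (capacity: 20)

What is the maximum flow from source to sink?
Maximum flow = 14

Max flow: 14

Flow assignment:
  0 → 1: 14/14
  1 → 2: 14/15
  2 → 5: 14/19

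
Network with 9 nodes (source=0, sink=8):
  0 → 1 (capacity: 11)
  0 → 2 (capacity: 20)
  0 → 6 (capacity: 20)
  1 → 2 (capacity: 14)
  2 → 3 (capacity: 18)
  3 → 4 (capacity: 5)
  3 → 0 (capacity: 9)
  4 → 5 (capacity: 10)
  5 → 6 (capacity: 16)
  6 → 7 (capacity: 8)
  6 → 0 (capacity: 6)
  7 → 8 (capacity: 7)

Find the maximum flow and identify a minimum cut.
Max flow = 7, Min cut edges: (7,8)

Maximum flow: 7
Minimum cut: (7,8)
Partition: S = [0, 1, 2, 3, 4, 5, 6, 7], T = [8]

Max-flow min-cut theorem verified: both equal 7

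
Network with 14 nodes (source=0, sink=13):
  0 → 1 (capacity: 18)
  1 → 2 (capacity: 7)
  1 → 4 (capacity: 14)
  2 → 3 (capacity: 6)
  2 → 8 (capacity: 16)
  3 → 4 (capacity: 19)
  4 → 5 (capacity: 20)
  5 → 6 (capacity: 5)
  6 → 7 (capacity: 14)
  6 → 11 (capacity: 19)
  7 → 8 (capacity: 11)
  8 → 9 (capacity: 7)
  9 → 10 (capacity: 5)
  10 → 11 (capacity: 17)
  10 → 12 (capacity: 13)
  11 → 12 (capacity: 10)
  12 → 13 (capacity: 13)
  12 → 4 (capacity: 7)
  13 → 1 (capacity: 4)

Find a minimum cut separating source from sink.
Min cut value = 10, edges: (5,6), (9,10)

Min cut value: 10
Partition: S = [0, 1, 2, 3, 4, 5, 7, 8, 9], T = [6, 10, 11, 12, 13]
Cut edges: (5,6), (9,10)

By max-flow min-cut theorem, max flow = min cut = 10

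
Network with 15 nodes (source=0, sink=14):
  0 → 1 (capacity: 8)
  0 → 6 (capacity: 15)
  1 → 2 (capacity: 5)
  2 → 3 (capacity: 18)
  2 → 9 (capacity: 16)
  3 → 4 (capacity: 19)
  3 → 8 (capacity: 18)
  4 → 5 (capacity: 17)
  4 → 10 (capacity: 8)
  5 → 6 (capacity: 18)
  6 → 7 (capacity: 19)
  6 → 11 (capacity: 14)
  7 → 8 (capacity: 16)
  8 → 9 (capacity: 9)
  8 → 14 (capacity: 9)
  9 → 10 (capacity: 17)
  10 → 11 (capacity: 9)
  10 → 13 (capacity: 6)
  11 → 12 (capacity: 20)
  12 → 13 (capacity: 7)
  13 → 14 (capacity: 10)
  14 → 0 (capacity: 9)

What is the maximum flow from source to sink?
Maximum flow = 19

Max flow: 19

Flow assignment:
  0 → 1: 5/8
  0 → 6: 14/15
  1 → 2: 5/5
  2 → 9: 5/16
  6 → 7: 9/19
  6 → 11: 5/14
  7 → 8: 9/16
  8 → 14: 9/9
  9 → 10: 5/17
  10 → 11: 1/9
  10 → 13: 4/6
  11 → 12: 6/20
  12 → 13: 6/7
  13 → 14: 10/10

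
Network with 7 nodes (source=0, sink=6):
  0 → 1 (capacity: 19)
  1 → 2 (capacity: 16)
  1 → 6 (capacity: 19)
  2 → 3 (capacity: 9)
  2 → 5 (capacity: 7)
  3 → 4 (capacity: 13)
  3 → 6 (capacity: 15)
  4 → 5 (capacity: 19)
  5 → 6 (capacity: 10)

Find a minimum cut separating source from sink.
Min cut value = 19, edges: (0,1)

Min cut value: 19
Partition: S = [0], T = [1, 2, 3, 4, 5, 6]
Cut edges: (0,1)

By max-flow min-cut theorem, max flow = min cut = 19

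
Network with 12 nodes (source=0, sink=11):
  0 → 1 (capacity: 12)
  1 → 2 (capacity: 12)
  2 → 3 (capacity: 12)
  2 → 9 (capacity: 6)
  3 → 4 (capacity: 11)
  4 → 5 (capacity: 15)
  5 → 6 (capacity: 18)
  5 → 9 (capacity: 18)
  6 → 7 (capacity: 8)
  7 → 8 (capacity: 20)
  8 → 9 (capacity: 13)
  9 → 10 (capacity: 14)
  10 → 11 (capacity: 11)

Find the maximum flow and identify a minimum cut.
Max flow = 11, Min cut edges: (10,11)

Maximum flow: 11
Minimum cut: (10,11)
Partition: S = [0, 1, 2, 3, 4, 5, 6, 7, 8, 9, 10], T = [11]

Max-flow min-cut theorem verified: both equal 11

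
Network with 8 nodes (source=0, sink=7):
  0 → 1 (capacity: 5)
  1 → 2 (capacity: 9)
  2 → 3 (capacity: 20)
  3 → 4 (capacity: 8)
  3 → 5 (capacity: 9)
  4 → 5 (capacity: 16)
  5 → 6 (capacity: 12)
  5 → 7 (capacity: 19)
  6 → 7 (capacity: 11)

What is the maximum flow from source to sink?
Maximum flow = 5

Max flow: 5

Flow assignment:
  0 → 1: 5/5
  1 → 2: 5/9
  2 → 3: 5/20
  3 → 5: 5/9
  5 → 7: 5/19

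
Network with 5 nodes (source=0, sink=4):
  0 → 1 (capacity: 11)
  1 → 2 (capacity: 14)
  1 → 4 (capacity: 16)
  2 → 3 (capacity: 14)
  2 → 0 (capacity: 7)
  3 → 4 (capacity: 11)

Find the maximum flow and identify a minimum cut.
Max flow = 11, Min cut edges: (0,1)

Maximum flow: 11
Minimum cut: (0,1)
Partition: S = [0], T = [1, 2, 3, 4]

Max-flow min-cut theorem verified: both equal 11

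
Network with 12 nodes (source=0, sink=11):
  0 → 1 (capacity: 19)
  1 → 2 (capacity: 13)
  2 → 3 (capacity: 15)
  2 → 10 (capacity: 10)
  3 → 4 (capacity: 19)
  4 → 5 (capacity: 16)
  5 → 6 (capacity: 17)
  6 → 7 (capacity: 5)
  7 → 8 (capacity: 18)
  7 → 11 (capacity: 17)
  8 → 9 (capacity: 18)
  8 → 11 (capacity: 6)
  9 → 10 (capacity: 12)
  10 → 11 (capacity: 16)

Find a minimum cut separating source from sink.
Min cut value = 13, edges: (1,2)

Min cut value: 13
Partition: S = [0, 1], T = [2, 3, 4, 5, 6, 7, 8, 9, 10, 11]
Cut edges: (1,2)

By max-flow min-cut theorem, max flow = min cut = 13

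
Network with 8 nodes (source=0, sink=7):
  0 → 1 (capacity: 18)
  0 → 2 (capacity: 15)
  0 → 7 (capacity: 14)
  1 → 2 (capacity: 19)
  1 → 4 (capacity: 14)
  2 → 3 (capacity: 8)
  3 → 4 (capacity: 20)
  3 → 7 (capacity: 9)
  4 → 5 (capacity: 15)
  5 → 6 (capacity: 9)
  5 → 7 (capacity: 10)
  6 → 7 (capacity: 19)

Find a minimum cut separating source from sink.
Min cut value = 36, edges: (0,7), (1,4), (2,3)

Min cut value: 36
Partition: S = [0, 1, 2], T = [3, 4, 5, 6, 7]
Cut edges: (0,7), (1,4), (2,3)

By max-flow min-cut theorem, max flow = min cut = 36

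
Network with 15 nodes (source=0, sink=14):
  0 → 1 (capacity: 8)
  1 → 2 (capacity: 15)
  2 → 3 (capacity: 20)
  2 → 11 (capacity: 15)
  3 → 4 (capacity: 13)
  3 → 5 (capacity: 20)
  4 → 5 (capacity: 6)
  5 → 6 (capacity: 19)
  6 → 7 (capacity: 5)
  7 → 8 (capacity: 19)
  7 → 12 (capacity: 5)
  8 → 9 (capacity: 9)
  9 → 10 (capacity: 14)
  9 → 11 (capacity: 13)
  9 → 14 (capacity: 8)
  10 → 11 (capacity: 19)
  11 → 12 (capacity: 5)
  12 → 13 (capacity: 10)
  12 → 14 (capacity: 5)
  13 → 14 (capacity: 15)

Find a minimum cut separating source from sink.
Min cut value = 8, edges: (0,1)

Min cut value: 8
Partition: S = [0], T = [1, 2, 3, 4, 5, 6, 7, 8, 9, 10, 11, 12, 13, 14]
Cut edges: (0,1)

By max-flow min-cut theorem, max flow = min cut = 8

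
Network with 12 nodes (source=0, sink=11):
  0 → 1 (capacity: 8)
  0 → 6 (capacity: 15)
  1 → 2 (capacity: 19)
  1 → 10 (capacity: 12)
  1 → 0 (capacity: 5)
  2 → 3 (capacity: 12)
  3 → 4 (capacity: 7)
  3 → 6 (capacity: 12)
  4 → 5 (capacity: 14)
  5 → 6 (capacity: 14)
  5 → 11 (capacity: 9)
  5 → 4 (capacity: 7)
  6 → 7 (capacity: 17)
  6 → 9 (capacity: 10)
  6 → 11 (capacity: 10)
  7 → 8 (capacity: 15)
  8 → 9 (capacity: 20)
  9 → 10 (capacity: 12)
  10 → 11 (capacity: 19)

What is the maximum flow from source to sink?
Maximum flow = 23

Max flow: 23

Flow assignment:
  0 → 1: 8/8
  0 → 6: 15/15
  1 → 10: 8/12
  6 → 9: 5/10
  6 → 11: 10/10
  9 → 10: 5/12
  10 → 11: 13/19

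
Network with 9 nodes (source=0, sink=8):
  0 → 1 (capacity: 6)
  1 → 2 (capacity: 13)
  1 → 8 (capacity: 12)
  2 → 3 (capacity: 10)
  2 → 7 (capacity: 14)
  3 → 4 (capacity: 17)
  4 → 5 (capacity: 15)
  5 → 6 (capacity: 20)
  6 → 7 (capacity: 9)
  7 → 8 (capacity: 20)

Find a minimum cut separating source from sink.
Min cut value = 6, edges: (0,1)

Min cut value: 6
Partition: S = [0], T = [1, 2, 3, 4, 5, 6, 7, 8]
Cut edges: (0,1)

By max-flow min-cut theorem, max flow = min cut = 6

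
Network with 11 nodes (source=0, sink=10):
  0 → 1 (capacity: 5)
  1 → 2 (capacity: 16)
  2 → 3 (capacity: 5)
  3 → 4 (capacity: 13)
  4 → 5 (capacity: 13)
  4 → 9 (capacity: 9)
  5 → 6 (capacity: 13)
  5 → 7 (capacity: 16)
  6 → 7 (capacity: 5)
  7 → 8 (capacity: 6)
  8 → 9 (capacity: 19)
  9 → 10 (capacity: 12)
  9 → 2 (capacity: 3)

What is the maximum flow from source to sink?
Maximum flow = 5

Max flow: 5

Flow assignment:
  0 → 1: 5/5
  1 → 2: 5/16
  2 → 3: 5/5
  3 → 4: 5/13
  4 → 9: 5/9
  9 → 10: 5/12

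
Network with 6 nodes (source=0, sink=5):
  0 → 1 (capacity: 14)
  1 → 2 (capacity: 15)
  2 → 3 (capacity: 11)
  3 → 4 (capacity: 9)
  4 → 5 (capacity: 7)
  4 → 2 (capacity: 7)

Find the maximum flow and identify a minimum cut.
Max flow = 7, Min cut edges: (4,5)

Maximum flow: 7
Minimum cut: (4,5)
Partition: S = [0, 1, 2, 3, 4], T = [5]

Max-flow min-cut theorem verified: both equal 7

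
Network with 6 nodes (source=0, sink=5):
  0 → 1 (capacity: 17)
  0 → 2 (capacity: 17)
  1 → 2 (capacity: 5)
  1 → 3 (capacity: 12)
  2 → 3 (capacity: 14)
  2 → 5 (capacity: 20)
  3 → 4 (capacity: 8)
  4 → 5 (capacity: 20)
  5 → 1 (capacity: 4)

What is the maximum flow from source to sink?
Maximum flow = 28

Max flow: 28

Flow assignment:
  0 → 1: 13/17
  0 → 2: 15/17
  1 → 2: 5/5
  1 → 3: 8/12
  2 → 5: 20/20
  3 → 4: 8/8
  4 → 5: 8/20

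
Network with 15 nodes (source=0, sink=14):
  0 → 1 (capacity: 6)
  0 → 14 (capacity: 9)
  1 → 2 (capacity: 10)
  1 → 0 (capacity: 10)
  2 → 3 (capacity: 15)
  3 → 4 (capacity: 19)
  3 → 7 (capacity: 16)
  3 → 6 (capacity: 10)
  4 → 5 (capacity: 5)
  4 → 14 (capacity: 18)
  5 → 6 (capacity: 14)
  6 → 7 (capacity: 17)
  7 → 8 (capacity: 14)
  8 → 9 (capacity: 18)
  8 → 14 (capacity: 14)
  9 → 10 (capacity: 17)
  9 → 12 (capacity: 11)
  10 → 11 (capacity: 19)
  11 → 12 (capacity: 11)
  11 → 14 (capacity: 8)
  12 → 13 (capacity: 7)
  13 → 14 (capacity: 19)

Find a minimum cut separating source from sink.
Min cut value = 15, edges: (0,1), (0,14)

Min cut value: 15
Partition: S = [0], T = [1, 2, 3, 4, 5, 6, 7, 8, 9, 10, 11, 12, 13, 14]
Cut edges: (0,1), (0,14)

By max-flow min-cut theorem, max flow = min cut = 15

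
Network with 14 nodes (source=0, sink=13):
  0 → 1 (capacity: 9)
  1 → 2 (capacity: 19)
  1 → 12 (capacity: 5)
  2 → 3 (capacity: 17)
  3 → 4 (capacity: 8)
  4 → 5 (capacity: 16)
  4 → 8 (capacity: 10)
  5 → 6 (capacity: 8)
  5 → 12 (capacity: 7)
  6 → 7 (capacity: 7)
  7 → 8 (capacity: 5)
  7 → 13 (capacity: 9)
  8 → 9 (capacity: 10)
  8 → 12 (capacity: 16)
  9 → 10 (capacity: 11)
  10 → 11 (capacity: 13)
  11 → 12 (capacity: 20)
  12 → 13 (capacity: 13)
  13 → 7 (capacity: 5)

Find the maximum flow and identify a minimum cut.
Max flow = 9, Min cut edges: (0,1)

Maximum flow: 9
Minimum cut: (0,1)
Partition: S = [0], T = [1, 2, 3, 4, 5, 6, 7, 8, 9, 10, 11, 12, 13]

Max-flow min-cut theorem verified: both equal 9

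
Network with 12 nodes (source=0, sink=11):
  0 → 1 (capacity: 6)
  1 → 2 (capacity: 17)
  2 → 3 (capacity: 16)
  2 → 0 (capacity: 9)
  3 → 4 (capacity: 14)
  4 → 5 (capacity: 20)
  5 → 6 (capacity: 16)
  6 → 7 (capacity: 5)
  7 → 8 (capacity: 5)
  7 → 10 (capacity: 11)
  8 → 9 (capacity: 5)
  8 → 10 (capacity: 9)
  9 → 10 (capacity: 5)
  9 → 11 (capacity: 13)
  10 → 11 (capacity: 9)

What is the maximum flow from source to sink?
Maximum flow = 5

Max flow: 5

Flow assignment:
  0 → 1: 6/6
  1 → 2: 6/17
  2 → 3: 5/16
  2 → 0: 1/9
  3 → 4: 5/14
  4 → 5: 5/20
  5 → 6: 5/16
  6 → 7: 5/5
  7 → 10: 5/11
  10 → 11: 5/9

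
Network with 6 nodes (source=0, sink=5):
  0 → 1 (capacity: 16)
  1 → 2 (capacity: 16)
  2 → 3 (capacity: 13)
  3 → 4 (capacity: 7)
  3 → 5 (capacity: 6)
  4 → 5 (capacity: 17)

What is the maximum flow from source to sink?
Maximum flow = 13

Max flow: 13

Flow assignment:
  0 → 1: 13/16
  1 → 2: 13/16
  2 → 3: 13/13
  3 → 4: 7/7
  3 → 5: 6/6
  4 → 5: 7/17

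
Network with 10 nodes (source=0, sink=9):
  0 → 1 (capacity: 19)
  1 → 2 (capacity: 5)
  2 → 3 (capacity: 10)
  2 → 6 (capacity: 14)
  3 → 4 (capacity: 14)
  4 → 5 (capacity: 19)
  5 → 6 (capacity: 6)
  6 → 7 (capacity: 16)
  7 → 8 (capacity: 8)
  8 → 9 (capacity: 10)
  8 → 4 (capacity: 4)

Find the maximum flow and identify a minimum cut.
Max flow = 5, Min cut edges: (1,2)

Maximum flow: 5
Minimum cut: (1,2)
Partition: S = [0, 1], T = [2, 3, 4, 5, 6, 7, 8, 9]

Max-flow min-cut theorem verified: both equal 5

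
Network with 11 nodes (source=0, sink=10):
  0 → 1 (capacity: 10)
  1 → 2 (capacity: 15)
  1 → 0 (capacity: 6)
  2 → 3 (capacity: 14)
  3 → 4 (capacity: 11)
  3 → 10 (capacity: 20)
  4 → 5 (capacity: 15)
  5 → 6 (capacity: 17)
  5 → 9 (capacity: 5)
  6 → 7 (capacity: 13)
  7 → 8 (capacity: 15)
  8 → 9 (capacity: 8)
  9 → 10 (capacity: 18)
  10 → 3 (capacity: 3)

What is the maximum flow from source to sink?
Maximum flow = 10

Max flow: 10

Flow assignment:
  0 → 1: 10/10
  1 → 2: 10/15
  2 → 3: 10/14
  3 → 10: 10/20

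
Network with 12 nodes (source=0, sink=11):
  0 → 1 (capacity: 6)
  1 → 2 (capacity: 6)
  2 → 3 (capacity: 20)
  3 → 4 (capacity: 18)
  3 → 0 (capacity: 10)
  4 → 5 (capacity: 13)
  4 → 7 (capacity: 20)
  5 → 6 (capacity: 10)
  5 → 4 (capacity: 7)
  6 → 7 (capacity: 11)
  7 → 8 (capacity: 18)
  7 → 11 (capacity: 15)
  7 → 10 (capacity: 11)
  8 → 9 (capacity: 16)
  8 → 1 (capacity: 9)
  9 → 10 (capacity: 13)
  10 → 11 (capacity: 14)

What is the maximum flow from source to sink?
Maximum flow = 6

Max flow: 6

Flow assignment:
  0 → 1: 6/6
  1 → 2: 6/6
  2 → 3: 6/20
  3 → 4: 6/18
  4 → 7: 6/20
  7 → 11: 6/15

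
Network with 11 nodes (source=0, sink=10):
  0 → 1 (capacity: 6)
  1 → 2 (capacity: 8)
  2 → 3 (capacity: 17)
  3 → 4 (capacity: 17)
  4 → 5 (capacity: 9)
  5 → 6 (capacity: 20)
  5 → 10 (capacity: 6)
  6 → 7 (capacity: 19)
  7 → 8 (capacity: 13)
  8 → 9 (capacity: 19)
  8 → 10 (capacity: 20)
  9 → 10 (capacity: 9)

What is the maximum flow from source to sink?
Maximum flow = 6

Max flow: 6

Flow assignment:
  0 → 1: 6/6
  1 → 2: 6/8
  2 → 3: 6/17
  3 → 4: 6/17
  4 → 5: 6/9
  5 → 10: 6/6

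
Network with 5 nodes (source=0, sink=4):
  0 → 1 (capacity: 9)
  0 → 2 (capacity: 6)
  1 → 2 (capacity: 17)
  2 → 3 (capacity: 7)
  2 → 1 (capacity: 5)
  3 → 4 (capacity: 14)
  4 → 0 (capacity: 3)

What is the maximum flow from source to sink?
Maximum flow = 7

Max flow: 7

Flow assignment:
  0 → 1: 7/9
  1 → 2: 7/17
  2 → 3: 7/7
  3 → 4: 7/14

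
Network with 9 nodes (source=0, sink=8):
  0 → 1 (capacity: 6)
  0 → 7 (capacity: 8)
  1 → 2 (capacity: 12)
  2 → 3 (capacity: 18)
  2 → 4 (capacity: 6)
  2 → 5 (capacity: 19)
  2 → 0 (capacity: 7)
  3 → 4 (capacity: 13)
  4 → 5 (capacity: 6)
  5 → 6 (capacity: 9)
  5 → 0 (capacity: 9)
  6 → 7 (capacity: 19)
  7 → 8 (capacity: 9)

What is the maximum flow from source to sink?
Maximum flow = 9

Max flow: 9

Flow assignment:
  0 → 1: 6/6
  0 → 7: 3/8
  1 → 2: 6/12
  2 → 5: 6/19
  5 → 6: 6/9
  6 → 7: 6/19
  7 → 8: 9/9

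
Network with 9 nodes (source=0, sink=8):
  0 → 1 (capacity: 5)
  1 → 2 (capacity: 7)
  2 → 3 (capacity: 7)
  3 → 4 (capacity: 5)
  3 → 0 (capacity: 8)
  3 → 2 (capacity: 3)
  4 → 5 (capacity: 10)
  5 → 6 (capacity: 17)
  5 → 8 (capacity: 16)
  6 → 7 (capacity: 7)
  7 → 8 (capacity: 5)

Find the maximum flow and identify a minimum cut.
Max flow = 5, Min cut edges: (3,4)

Maximum flow: 5
Minimum cut: (3,4)
Partition: S = [0, 1, 2, 3], T = [4, 5, 6, 7, 8]

Max-flow min-cut theorem verified: both equal 5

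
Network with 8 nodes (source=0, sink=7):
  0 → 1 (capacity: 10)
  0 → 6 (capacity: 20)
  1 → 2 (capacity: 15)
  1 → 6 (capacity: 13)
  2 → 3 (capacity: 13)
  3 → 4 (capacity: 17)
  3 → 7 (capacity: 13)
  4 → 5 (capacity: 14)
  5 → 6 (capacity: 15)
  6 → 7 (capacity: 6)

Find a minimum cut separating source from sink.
Min cut value = 16, edges: (0,1), (6,7)

Min cut value: 16
Partition: S = [0, 4, 5, 6], T = [1, 2, 3, 7]
Cut edges: (0,1), (6,7)

By max-flow min-cut theorem, max flow = min cut = 16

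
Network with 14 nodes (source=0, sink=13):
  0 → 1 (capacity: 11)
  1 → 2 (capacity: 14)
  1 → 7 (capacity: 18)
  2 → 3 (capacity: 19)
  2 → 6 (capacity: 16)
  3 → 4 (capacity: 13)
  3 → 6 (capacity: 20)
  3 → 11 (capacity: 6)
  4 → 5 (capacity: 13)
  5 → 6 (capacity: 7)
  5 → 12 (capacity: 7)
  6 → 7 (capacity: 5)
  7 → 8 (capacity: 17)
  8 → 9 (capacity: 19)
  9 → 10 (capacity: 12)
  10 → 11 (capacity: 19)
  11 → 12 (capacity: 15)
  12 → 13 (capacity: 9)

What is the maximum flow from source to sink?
Maximum flow = 9

Max flow: 9

Flow assignment:
  0 → 1: 9/11
  1 → 2: 9/14
  2 → 3: 9/19
  3 → 4: 3/13
  3 → 11: 6/6
  4 → 5: 3/13
  5 → 12: 3/7
  11 → 12: 6/15
  12 → 13: 9/9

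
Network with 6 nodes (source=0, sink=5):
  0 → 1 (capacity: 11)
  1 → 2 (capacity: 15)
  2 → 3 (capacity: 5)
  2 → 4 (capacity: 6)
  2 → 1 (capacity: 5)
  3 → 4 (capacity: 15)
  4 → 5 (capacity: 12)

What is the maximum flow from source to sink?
Maximum flow = 11

Max flow: 11

Flow assignment:
  0 → 1: 11/11
  1 → 2: 11/15
  2 → 3: 5/5
  2 → 4: 6/6
  3 → 4: 5/15
  4 → 5: 11/12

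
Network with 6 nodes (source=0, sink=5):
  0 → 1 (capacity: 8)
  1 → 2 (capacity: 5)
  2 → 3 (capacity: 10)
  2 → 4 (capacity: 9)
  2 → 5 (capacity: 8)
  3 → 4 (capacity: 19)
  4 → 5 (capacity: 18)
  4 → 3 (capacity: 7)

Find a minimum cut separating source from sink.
Min cut value = 5, edges: (1,2)

Min cut value: 5
Partition: S = [0, 1], T = [2, 3, 4, 5]
Cut edges: (1,2)

By max-flow min-cut theorem, max flow = min cut = 5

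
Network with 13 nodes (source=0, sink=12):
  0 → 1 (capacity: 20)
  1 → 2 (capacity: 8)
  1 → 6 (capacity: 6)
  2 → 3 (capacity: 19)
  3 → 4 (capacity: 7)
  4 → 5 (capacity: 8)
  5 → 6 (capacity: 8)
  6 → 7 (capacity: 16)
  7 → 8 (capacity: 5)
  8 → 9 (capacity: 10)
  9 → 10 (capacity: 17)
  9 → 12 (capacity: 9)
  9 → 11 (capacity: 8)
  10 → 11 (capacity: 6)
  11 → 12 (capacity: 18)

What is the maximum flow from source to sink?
Maximum flow = 5

Max flow: 5

Flow assignment:
  0 → 1: 5/20
  1 → 2: 5/8
  2 → 3: 5/19
  3 → 4: 5/7
  4 → 5: 5/8
  5 → 6: 5/8
  6 → 7: 5/16
  7 → 8: 5/5
  8 → 9: 5/10
  9 → 12: 5/9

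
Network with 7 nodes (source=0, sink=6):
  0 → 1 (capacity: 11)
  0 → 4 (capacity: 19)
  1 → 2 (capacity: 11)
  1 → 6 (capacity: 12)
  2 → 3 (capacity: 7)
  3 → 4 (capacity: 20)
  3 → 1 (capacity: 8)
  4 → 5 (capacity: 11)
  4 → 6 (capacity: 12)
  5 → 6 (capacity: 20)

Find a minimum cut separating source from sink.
Min cut value = 30, edges: (0,1), (0,4)

Min cut value: 30
Partition: S = [0], T = [1, 2, 3, 4, 5, 6]
Cut edges: (0,1), (0,4)

By max-flow min-cut theorem, max flow = min cut = 30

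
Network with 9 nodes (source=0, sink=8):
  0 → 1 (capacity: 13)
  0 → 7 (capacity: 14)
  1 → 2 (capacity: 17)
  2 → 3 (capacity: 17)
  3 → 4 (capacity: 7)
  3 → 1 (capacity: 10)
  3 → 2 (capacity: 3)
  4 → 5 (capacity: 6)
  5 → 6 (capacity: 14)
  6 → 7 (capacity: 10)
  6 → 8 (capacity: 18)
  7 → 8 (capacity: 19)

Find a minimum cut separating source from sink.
Min cut value = 20, edges: (0,7), (4,5)

Min cut value: 20
Partition: S = [0, 1, 2, 3, 4], T = [5, 6, 7, 8]
Cut edges: (0,7), (4,5)

By max-flow min-cut theorem, max flow = min cut = 20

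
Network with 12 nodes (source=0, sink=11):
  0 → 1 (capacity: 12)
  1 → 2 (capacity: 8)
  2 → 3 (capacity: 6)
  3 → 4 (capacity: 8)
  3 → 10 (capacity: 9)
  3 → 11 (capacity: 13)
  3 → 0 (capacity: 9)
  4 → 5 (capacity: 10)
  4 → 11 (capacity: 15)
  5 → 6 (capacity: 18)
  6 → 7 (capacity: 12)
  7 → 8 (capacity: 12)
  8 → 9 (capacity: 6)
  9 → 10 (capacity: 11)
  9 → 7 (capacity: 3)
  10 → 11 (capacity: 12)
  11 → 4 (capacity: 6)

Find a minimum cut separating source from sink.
Min cut value = 6, edges: (2,3)

Min cut value: 6
Partition: S = [0, 1, 2], T = [3, 4, 5, 6, 7, 8, 9, 10, 11]
Cut edges: (2,3)

By max-flow min-cut theorem, max flow = min cut = 6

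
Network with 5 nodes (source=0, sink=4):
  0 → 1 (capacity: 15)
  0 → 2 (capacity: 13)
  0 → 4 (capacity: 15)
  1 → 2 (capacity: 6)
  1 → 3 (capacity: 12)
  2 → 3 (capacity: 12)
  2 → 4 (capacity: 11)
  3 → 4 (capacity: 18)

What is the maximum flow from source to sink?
Maximum flow = 43

Max flow: 43

Flow assignment:
  0 → 1: 15/15
  0 → 2: 13/13
  0 → 4: 15/15
  1 → 2: 6/6
  1 → 3: 9/12
  2 → 3: 8/12
  2 → 4: 11/11
  3 → 4: 17/18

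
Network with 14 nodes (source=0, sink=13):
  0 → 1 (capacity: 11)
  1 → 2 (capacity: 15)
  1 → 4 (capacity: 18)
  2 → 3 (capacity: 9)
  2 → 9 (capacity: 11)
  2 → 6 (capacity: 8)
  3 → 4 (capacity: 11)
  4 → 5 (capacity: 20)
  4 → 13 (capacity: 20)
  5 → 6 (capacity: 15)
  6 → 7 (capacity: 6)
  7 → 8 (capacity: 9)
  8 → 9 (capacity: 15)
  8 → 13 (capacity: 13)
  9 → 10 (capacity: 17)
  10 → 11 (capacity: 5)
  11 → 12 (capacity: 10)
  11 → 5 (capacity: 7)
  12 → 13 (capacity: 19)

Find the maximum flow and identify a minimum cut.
Max flow = 11, Min cut edges: (0,1)

Maximum flow: 11
Minimum cut: (0,1)
Partition: S = [0], T = [1, 2, 3, 4, 5, 6, 7, 8, 9, 10, 11, 12, 13]

Max-flow min-cut theorem verified: both equal 11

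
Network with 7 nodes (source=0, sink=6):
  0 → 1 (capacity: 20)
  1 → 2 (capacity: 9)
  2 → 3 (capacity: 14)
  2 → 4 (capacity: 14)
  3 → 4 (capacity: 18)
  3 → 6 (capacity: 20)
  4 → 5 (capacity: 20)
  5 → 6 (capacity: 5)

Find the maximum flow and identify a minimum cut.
Max flow = 9, Min cut edges: (1,2)

Maximum flow: 9
Minimum cut: (1,2)
Partition: S = [0, 1], T = [2, 3, 4, 5, 6]

Max-flow min-cut theorem verified: both equal 9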